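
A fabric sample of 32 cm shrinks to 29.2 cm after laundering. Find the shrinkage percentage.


Formula: Shrinkage% = ((L_before - L_after) / L_before) * 100
Step 1: Shrinkage = 32 - 29.2 = 2.8 cm
Step 2: Shrinkage% = (2.8 / 32) * 100
Step 3: Shrinkage% = 0.0875 * 100 = 8.75% ≈ 8.8%

8.8%


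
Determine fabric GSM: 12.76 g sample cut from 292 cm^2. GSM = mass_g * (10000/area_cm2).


Formula: GSM = mass_g / area_m2
Step 1: Convert area: 292 cm^2 = 292 / 10000 = 0.0292 m^2
Step 2: GSM = 12.76 g / 0.0292 m^2 = 437.0 g/m^2

437.0 g/m^2


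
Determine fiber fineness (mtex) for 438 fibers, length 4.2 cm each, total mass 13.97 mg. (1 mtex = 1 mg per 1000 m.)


Formula: fineness (mtex) = mass (mg) / total length (km) = (mass_mg / total_length_m) * 1000
Step 1: Convert fiber length: 4.2 cm = 0.042 m
Step 2: Total fiber length = 438 * 0.042 = 18.396 m
Step 3: Linear density = 13.97 mg / 18.396 m = 0.7594 mg/m
Step 4: fineness = 0.7594 * 1000 = 759.4 mtex

759.4 mtex


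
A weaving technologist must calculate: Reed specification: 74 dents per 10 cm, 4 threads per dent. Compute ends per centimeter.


Formula: EPC = (dents per 10 cm * ends per dent) / 10
Step 1: Total ends per 10 cm = 74 * 4 = 296
Step 2: EPC = 296 / 10 = 29.6 ends/cm

29.6 ends/cm


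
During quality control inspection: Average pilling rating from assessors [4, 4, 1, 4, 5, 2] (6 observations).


Formula: Mean = sum / count
Sum = 4 + 4 + 1 + 4 + 5 + 2 = 20
Mean = 20 / 6 = 3.3

3.3


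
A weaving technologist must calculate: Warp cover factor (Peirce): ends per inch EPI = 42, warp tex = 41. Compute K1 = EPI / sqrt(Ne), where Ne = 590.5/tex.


Formula: K1 = EPI / sqrt(Ne), with Ne = 590.5 / tex_warp
Step 1: Ne = 590.5 / 41 = 14.402
Step 2: sqrt(Ne) = sqrt(14.402) = 3.795
Step 3: K1 = 42 / 3.795 = 11.1

11.1


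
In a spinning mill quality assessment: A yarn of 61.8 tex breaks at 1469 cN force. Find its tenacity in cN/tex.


Formula: Tenacity = Breaking force / Linear density
Tenacity = 1469 cN / 61.8 tex
Tenacity = 23.77 cN/tex

23.77 cN/tex


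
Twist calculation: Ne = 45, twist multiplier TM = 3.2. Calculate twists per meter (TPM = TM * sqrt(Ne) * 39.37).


Formula: TPM = TM * sqrt(Ne) * 39.37
Step 1: sqrt(Ne) = sqrt(45) = 6.7082
Step 2: TM * sqrt(Ne) = 3.2 * 6.7082 = 21.4662
Step 3: TPM = 21.4662 * 39.37 = 845 twists/m

845 twists/m


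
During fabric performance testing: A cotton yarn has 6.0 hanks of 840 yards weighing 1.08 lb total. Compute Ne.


Formula: Ne = hanks / mass_lb
Substituting: Ne = 6.0 / 1.08
Ne = 5.6

5.6 Ne


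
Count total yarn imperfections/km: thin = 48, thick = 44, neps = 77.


Formula: Total = thin places + thick places + neps
Total = 48 + 44 + 77
Total = 169 imperfections/km

169 imperfections/km


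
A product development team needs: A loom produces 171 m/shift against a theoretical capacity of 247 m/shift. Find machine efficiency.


Formula: Efficiency% = (Actual output / Theoretical output) * 100
Efficiency% = (171 / 247) * 100
Efficiency% = 0.692308 * 100 = 69.2308% ≈ 69.2%

69.2%


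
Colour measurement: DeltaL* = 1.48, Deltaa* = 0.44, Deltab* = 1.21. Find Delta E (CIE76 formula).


Formula: Delta E = sqrt(dL*^2 + da*^2 + db*^2)
Step 1: dL*^2 = 1.48^2 = 2.1904
Step 2: da*^2 = 0.44^2 = 0.1936
Step 3: db*^2 = 1.21^2 = 1.4641
Step 4: Sum = 2.1904 + 0.1936 + 1.4641 = 3.8481
Step 5: Delta E = sqrt(3.8481) = 1.96

1.96 Delta E


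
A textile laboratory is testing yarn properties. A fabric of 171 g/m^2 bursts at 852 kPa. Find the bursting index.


Formula: Bursting Index = Bursting Strength / Fabric GSM
BI = 852 kPa / 171 g/m^2
BI = 4.982 kPa/(g/m^2)

4.982 kPa/(g/m^2)


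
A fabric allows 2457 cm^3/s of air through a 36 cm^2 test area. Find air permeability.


Formula: Air Permeability = Airflow / Test Area
AP = 2457 cm^3/s / 36 cm^2
AP = 68.3 cm^3/s/cm^2

68.3 cm^3/s/cm^2


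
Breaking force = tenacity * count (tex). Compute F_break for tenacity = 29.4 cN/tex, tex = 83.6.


Formula: Breaking force = Tenacity * Linear density
F = 29.4 cN/tex * 83.6 tex
F = 2457.84 cN

2457.84 cN


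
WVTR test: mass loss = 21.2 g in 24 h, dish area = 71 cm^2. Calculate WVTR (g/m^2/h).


Formula: WVTR = mass_loss / (area * time)
Step 1: Convert area: 71 cm^2 = 0.0071 m^2
Step 2: WVTR = 21.2 g / (0.0071 m^2 * 24 h)
Step 3: WVTR = 21.2 / 0.1704 = 124.4 g/m^2/h

124.4 g/m^2/h


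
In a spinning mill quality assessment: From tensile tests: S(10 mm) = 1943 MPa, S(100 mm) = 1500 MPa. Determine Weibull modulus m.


Formula: m = ln(L1/L2) / ln(S2/S1)
Step 1: ln(L1/L2) = ln(10/100) = -2.30259
Step 2: S2/S1 = 1500/1943 = 0.772
Step 3: ln(S2/S1) = ln(0.772) = -0.25877
Step 4: m = -2.30259 / -0.25877 = 8.90

8.90 (Weibull m)


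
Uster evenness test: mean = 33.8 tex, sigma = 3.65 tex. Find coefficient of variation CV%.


Formula: CV% = (standard deviation / mean) * 100
Step 1: Ratio = 3.65 / 33.8 = 0.107988
Step 2: CV% = 0.107988 * 100 = 10.7988% ≈ 10.8%

10.8%


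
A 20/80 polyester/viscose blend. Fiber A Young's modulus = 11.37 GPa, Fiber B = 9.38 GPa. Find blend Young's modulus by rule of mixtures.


Formula: Blend property = (fraction_A * property_A) + (fraction_B * property_B)
Step 1: Contribution A = 20/100 * 11.37 GPa = 2.274 GPa
Step 2: Contribution B = 80/100 * 9.38 GPa = 7.504 GPa
Step 3: Blend Young's modulus = 2.274 + 7.504 = 9.778 GPa

9.778 GPa


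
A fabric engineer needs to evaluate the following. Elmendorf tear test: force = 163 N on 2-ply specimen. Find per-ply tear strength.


Formula: Per-ply strength = Total force / Number of plies
Per-ply = 163 N / 2
Per-ply = 81.5 N

81.5 N


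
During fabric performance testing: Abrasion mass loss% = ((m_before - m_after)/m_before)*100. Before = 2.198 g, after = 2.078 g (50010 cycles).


Formula: Mass loss% = ((m_before - m_after) / m_before) * 100
Step 1: Mass loss = 2.198 - 2.078 = 0.12 g
Step 2: Ratio = 0.12 / 2.198 = 0.0545951
Step 3: Mass loss% = 0.0545951 * 100 = 5.45951% ≈ 5.46%

5.46%


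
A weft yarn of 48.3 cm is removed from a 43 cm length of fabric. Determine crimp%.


Formula: Crimp% = ((L_yarn - L_fabric) / L_fabric) * 100
Step 1: Extension = 48.3 - 43 = 5.3 cm
Step 2: Crimp% = (5.3 / 43) * 100
Step 3: Crimp% = 0.123256 * 100 = 12.3256% ≈ 12.3%

12.3%


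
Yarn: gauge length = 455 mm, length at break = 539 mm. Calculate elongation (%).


Formula: Elongation (%) = ((L_break - L0) / L0) * 100
Step 1: Extension = 539 - 455 = 84 mm
Step 2: Elongation = (84 / 455) * 100
Step 3: Elongation = 0.184615 * 100 = 18.4615% ≈ 18.5%

18.5%


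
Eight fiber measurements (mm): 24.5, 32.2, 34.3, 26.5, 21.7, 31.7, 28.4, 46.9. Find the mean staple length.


Formula: Mean = sum of lengths / count
Sum = 24.5 + 32.2 + 34.3 + 26.5 + 21.7 + 31.7 + 28.4 + 46.9
Sum = 246.2 mm
Mean = 246.2 / 8 = 30.78 mm

30.78 mm


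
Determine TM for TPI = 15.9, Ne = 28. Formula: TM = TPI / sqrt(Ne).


Formula: TM = TPI / sqrt(Ne)
Step 1: sqrt(Ne) = sqrt(28) = 5.2915
Step 2: TM = 15.9 / 5.2915 = 3.00

3.00 TM


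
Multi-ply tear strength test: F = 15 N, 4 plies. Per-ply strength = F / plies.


Formula: Per-ply strength = Total force / Number of plies
Per-ply = 15 N / 4
Per-ply = 3.75 N

3.75 N


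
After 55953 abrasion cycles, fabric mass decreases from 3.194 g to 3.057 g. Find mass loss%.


Formula: Mass loss% = ((m_before - m_after) / m_before) * 100
Step 1: Mass loss = 3.194 - 3.057 = 0.137 g
Step 2: Ratio = 0.137 / 3.194 = 0.0428929
Step 3: Mass loss% = 0.0428929 * 100 = 4.28929% ≈ 4.29%

4.29%


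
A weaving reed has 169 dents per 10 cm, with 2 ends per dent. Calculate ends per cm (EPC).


Formula: EPC = (dents per 10 cm * ends per dent) / 10
Step 1: Total ends per 10 cm = 169 * 2 = 338
Step 2: EPC = 338 / 10 = 33.8 ends/cm

33.8 ends/cm


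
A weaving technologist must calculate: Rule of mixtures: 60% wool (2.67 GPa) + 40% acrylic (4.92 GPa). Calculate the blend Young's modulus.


Formula: Blend property = (fraction_A * property_A) + (fraction_B * property_B)
Step 1: Contribution A = 60/100 * 2.67 GPa = 1.602 GPa
Step 2: Contribution B = 40/100 * 4.92 GPa = 1.968 GPa
Step 3: Blend Young's modulus = 1.602 + 1.968 = 3.57 GPa

3.57 GPa


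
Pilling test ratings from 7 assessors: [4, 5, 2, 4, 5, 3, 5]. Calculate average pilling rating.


Formula: Mean = sum / count
Sum = 4 + 5 + 2 + 4 + 5 + 3 + 5 = 28
Mean = 28 / 7 = 4.0

4.0


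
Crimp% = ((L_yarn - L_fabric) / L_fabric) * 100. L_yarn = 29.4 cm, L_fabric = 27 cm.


Formula: Crimp% = ((L_yarn - L_fabric) / L_fabric) * 100
Step 1: Extension = 29.4 - 27 = 2.4 cm
Step 2: Crimp% = (2.4 / 27) * 100
Step 3: Crimp% = 0.088889 * 100 = 8.8889% ≈ 8.9%

8.9%


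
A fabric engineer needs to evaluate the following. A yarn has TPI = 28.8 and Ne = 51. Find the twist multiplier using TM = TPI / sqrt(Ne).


Formula: TM = TPI / sqrt(Ne)
Step 1: sqrt(Ne) = sqrt(51) = 7.1414
Step 2: TM = 28.8 / 7.1414 = 4.03

4.03 TM


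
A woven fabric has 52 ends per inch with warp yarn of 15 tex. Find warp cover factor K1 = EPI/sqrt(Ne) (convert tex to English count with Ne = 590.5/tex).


Formula: K1 = EPI / sqrt(Ne), with Ne = 590.5 / tex_warp
Step 1: Ne = 590.5 / 15 = 39.367
Step 2: sqrt(Ne) = sqrt(39.367) = 6.2743
Step 3: K1 = 52 / 6.2743 = 8.3

8.3


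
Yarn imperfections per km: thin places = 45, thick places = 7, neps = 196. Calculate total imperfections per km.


Formula: Total = thin places + thick places + neps
Total = 45 + 7 + 196
Total = 248 imperfections/km

248 imperfections/km


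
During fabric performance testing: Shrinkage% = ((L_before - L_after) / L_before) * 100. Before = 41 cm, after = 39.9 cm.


Formula: Shrinkage% = ((L_before - L_after) / L_before) * 100
Step 1: Shrinkage = 41 - 39.9 = 1.1 cm
Step 2: Shrinkage% = (1.1 / 41) * 100
Step 3: Shrinkage% = 0.026829 * 100 = 2.6829% ≈ 2.7%

2.7%


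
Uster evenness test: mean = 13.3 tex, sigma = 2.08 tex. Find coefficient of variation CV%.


Formula: CV% = (standard deviation / mean) * 100
Step 1: Ratio = 2.08 / 13.3 = 0.156391
Step 2: CV% = 0.156391 * 100 = 15.6391% ≈ 15.6%

15.6%


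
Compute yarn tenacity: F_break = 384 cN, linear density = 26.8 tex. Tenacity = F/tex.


Formula: Tenacity = Breaking force / Linear density
Tenacity = 384 cN / 26.8 tex
Tenacity = 14.33 cN/tex

14.33 cN/tex


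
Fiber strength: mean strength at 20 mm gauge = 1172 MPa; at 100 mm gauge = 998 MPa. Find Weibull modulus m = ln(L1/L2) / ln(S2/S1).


Formula: m = ln(L1/L2) / ln(S2/S1)
Step 1: ln(L1/L2) = ln(20/100) = -1.60944
Step 2: S2/S1 = 998/1172 = 0.85154
Step 3: ln(S2/S1) = ln(0.85154) = -0.16071
Step 4: m = -1.60944 / -0.16071 = 10.01

10.01 (Weibull m)


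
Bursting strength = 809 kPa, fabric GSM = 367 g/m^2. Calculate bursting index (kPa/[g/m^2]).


Formula: Bursting Index = Bursting Strength / Fabric GSM
BI = 809 kPa / 367 g/m^2
BI = 2.204 kPa/(g/m^2)

2.204 kPa/(g/m^2)


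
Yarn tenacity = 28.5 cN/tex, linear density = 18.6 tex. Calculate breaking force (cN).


Formula: Breaking force = Tenacity * Linear density
F = 28.5 cN/tex * 18.6 tex
F = 530.10 cN

530.10 cN


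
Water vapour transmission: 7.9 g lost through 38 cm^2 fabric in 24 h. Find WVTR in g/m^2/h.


Formula: WVTR = mass_loss / (area * time)
Step 1: Convert area: 38 cm^2 = 0.0038 m^2
Step 2: WVTR = 7.9 g / (0.0038 m^2 * 24 h)
Step 3: WVTR = 7.9 / 0.0912 = 86.6 g/m^2/h

86.6 g/m^2/h


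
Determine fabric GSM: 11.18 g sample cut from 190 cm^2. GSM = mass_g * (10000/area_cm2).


Formula: GSM = mass_g / area_m2
Step 1: Convert area: 190 cm^2 = 190 / 10000 = 0.019 m^2
Step 2: GSM = 11.18 g / 0.019 m^2 = 588.4 g/m^2

588.4 g/m^2


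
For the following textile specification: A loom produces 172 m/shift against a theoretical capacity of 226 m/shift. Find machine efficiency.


Formula: Efficiency% = (Actual output / Theoretical output) * 100
Efficiency% = (172 / 226) * 100
Efficiency% = 0.761062 * 100 = 76.1062% ≈ 76.1%

76.1%


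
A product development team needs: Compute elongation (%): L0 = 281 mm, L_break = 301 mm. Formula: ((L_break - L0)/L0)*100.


Formula: Elongation (%) = ((L_break - L0) / L0) * 100
Step 1: Extension = 301 - 281 = 20 mm
Step 2: Elongation = (20 / 281) * 100
Step 3: Elongation = 0.071174 * 100 = 7.1174% ≈ 7.1%

7.1%


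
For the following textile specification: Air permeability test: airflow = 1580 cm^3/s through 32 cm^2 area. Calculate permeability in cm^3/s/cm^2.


Formula: Air Permeability = Airflow / Test Area
AP = 1580 cm^3/s / 32 cm^2
AP = 49.4 cm^3/s/cm^2

49.4 cm^3/s/cm^2


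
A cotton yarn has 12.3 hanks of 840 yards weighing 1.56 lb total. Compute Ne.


Formula: Ne = hanks / mass_lb
Substituting: Ne = 12.3 / 1.56
Ne = 7.9

7.9 Ne


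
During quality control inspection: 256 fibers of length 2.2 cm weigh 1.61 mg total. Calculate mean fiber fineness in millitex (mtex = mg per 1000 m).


Formula: fineness (mtex) = mass (mg) / total length (km) = (mass_mg / total_length_m) * 1000
Step 1: Convert fiber length: 2.2 cm = 0.022 m
Step 2: Total fiber length = 256 * 0.022 = 5.632 m
Step 3: Linear density = 1.61 mg / 5.632 m = 0.2859 mg/m
Step 4: fineness = 0.2859 * 1000 = 285.9 mtex

285.9 mtex


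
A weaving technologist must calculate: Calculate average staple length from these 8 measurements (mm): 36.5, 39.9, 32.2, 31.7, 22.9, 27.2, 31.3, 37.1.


Formula: Mean = sum of lengths / count
Sum = 36.5 + 39.9 + 32.2 + 31.7 + 22.9 + 27.2 + 31.3 + 37.1
Sum = 258.8 mm
Mean = 258.8 / 8 = 32.35 mm

32.35 mm


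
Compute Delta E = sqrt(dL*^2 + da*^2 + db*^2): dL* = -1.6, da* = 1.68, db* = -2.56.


Formula: Delta E = sqrt(dL*^2 + da*^2 + db*^2)
Step 1: dL*^2 = (-1.6)^2 = 2.56
Step 2: da*^2 = 1.68^2 = 2.8224
Step 3: db*^2 = (-2.56)^2 = 6.5536
Step 4: Sum = 2.56 + 2.8224 + 6.5536 = 11.936
Step 5: Delta E = sqrt(11.936) = 3.45

3.45 Delta E


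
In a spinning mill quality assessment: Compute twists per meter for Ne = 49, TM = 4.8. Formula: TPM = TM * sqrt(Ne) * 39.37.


Formula: TPM = TM * sqrt(Ne) * 39.37
Step 1: sqrt(Ne) = sqrt(49) = 7
Step 2: TM * sqrt(Ne) = 4.8 * 7 = 33.6
Step 3: TPM = 33.6 * 39.37 = 1323 twists/m

1323 twists/m


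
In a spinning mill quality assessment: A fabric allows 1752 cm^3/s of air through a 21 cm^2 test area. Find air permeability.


Formula: Air Permeability = Airflow / Test Area
AP = 1752 cm^3/s / 21 cm^2
AP = 83.4 cm^3/s/cm^2

83.4 cm^3/s/cm^2


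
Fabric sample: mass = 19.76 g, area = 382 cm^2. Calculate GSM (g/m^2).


Formula: GSM = mass_g / area_m2
Step 1: Convert area: 382 cm^2 = 382 / 10000 = 0.0382 m^2
Step 2: GSM = 19.76 g / 0.0382 m^2 = 517.3 g/m^2

517.3 g/m^2


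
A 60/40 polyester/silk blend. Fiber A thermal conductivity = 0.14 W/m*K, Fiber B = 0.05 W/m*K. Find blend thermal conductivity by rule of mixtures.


Formula: Blend property = (fraction_A * property_A) + (fraction_B * property_B)
Step 1: Contribution A = 60/100 * 0.14 W/m*K = 0.084 W/m*K
Step 2: Contribution B = 40/100 * 0.05 W/m*K = 0.02 W/m*K
Step 3: Blend thermal conductivity = 0.084 + 0.02 = 0.104 W/m*K

0.104 W/m*K


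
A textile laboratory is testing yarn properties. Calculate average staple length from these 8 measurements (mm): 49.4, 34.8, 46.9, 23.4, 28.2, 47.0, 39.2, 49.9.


Formula: Mean = sum of lengths / count
Sum = 49.4 + 34.8 + 46.9 + 23.4 + 28.2 + 47.0 + 39.2 + 49.9
Sum = 318.8 mm
Mean = 318.8 / 8 = 39.85 mm

39.85 mm


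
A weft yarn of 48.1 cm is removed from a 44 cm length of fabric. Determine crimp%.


Formula: Crimp% = ((L_yarn - L_fabric) / L_fabric) * 100
Step 1: Extension = 48.1 - 44 = 4.1 cm
Step 2: Crimp% = (4.1 / 44) * 100
Step 3: Crimp% = 0.093182 * 100 = 9.3182% ≈ 9.3%

9.3%


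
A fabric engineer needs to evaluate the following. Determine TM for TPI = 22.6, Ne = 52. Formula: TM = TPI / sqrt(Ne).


Formula: TM = TPI / sqrt(Ne)
Step 1: sqrt(Ne) = sqrt(52) = 7.2111
Step 2: TM = 22.6 / 7.2111 = 3.13

3.13 TM


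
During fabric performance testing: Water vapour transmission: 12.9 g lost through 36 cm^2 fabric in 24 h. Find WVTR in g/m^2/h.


Formula: WVTR = mass_loss / (area * time)
Step 1: Convert area: 36 cm^2 = 0.0036 m^2
Step 2: WVTR = 12.9 g / (0.0036 m^2 * 24 h)
Step 3: WVTR = 12.9 / 0.0864 = 149.3 g/m^2/h

149.3 g/m^2/h


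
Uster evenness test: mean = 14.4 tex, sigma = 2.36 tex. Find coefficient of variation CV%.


Formula: CV% = (standard deviation / mean) * 100
Step 1: Ratio = 2.36 / 14.4 = 0.163889
Step 2: CV% = 0.163889 * 100 = 16.3889% ≈ 16.4%

16.4%


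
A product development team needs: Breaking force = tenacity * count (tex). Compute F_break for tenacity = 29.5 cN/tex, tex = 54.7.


Formula: Breaking force = Tenacity * Linear density
F = 29.5 cN/tex * 54.7 tex
F = 1613.65 cN

1613.65 cN


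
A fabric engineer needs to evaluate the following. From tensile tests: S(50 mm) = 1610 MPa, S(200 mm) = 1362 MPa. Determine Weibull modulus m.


Formula: m = ln(L1/L2) / ln(S2/S1)
Step 1: ln(L1/L2) = ln(50/200) = -1.38629
Step 2: S2/S1 = 1362/1610 = 0.84596
Step 3: ln(S2/S1) = ln(0.84596) = -0.16728
Step 4: m = -1.38629 / -0.16728 = 8.29

8.29 (Weibull m)


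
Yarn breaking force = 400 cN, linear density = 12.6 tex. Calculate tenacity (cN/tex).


Formula: Tenacity = Breaking force / Linear density
Tenacity = 400 cN / 12.6 tex
Tenacity = 31.75 cN/tex

31.75 cN/tex


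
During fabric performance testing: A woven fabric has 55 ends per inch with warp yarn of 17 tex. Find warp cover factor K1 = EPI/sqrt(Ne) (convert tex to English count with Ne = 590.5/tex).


Formula: K1 = EPI / sqrt(Ne), with Ne = 590.5 / tex_warp
Step 1: Ne = 590.5 / 17 = 34.735
Step 2: sqrt(Ne) = sqrt(34.735) = 5.8936
Step 3: K1 = 55 / 5.8936 = 9.3

9.3


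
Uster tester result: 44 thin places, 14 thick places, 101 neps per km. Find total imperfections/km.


Formula: Total = thin places + thick places + neps
Total = 44 + 14 + 101
Total = 159 imperfections/km

159 imperfections/km


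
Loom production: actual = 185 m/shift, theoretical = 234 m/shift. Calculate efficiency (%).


Formula: Efficiency% = (Actual output / Theoretical output) * 100
Efficiency% = (185 / 234) * 100
Efficiency% = 0.790598 * 100 = 79.0598% ≈ 79.1%

79.1%


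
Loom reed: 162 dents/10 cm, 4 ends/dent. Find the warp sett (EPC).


Formula: EPC = (dents per 10 cm * ends per dent) / 10
Step 1: Total ends per 10 cm = 162 * 4 = 648
Step 2: EPC = 648 / 10 = 64.8 ends/cm

64.8 ends/cm


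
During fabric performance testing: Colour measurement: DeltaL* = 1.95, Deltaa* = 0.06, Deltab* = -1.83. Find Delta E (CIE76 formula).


Formula: Delta E = sqrt(dL*^2 + da*^2 + db*^2)
Step 1: dL*^2 = 1.95^2 = 3.8025
Step 2: da*^2 = 0.06^2 = 0.0036
Step 3: db*^2 = (-1.83)^2 = 3.3489
Step 4: Sum = 3.8025 + 0.0036 + 3.3489 = 7.155
Step 5: Delta E = sqrt(7.155) = 2.67

2.67 Delta E


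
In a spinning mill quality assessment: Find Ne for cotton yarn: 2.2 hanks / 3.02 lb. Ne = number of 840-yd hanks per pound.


Formula: Ne = hanks / mass_lb
Substituting: Ne = 2.2 / 3.02
Ne = 0.7

0.7 Ne


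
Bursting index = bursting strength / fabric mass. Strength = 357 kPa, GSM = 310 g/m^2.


Formula: Bursting Index = Bursting Strength / Fabric GSM
BI = 357 kPa / 310 g/m^2
BI = 1.152 kPa/(g/m^2)

1.152 kPa/(g/m^2)


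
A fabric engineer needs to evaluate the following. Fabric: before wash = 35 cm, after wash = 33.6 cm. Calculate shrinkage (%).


Formula: Shrinkage% = ((L_before - L_after) / L_before) * 100
Step 1: Shrinkage = 35 - 33.6 = 1.4 cm
Step 2: Shrinkage% = (1.4 / 35) * 100
Step 3: Shrinkage% = 0.04 * 100 = 4.0%

4.0%


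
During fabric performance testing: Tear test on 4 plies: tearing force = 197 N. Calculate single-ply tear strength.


Formula: Per-ply strength = Total force / Number of plies
Per-ply = 197 N / 4
Per-ply = 49.25 N

49.25 N


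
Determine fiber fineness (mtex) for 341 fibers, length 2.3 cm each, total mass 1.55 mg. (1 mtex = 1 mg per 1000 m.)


Formula: fineness (mtex) = mass (mg) / total length (km) = (mass_mg / total_length_m) * 1000
Step 1: Convert fiber length: 2.3 cm = 0.023 m
Step 2: Total fiber length = 341 * 0.023 = 7.843 m
Step 3: Linear density = 1.55 mg / 7.843 m = 0.1976 mg/m
Step 4: fineness = 0.1976 * 1000 = 197.6 mtex

197.6 mtex


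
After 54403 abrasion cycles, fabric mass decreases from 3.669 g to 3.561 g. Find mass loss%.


Formula: Mass loss% = ((m_before - m_after) / m_before) * 100
Step 1: Mass loss = 3.669 - 3.561 = 0.108 g
Step 2: Ratio = 0.108 / 3.669 = 0.0294358
Step 3: Mass loss% = 0.0294358 * 100 = 2.94358% ≈ 2.94%

2.94%


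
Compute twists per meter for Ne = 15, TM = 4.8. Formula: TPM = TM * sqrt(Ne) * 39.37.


Formula: TPM = TM * sqrt(Ne) * 39.37
Step 1: sqrt(Ne) = sqrt(15) = 3.873
Step 2: TM * sqrt(Ne) = 4.8 * 3.873 = 18.5904
Step 3: TPM = 18.5904 * 39.37 = 732 twists/m

732 twists/m


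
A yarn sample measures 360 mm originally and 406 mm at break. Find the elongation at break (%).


Formula: Elongation (%) = ((L_break - L0) / L0) * 100
Step 1: Extension = 406 - 360 = 46 mm
Step 2: Elongation = (46 / 360) * 100
Step 3: Elongation = 0.127778 * 100 = 12.7778% ≈ 12.8%

12.8%


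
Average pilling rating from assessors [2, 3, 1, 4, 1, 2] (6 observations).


Formula: Mean = sum / count
Sum = 2 + 3 + 1 + 4 + 1 + 2 = 13
Mean = 13 / 6 = 2.2

2.2


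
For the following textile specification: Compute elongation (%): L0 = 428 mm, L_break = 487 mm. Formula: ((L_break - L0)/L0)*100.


Formula: Elongation (%) = ((L_break - L0) / L0) * 100
Step 1: Extension = 487 - 428 = 59 mm
Step 2: Elongation = (59 / 428) * 100
Step 3: Elongation = 0.13785 * 100 = 13.785% ≈ 13.8%

13.8%


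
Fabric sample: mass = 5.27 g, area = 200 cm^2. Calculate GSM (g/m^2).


Formula: GSM = mass_g / area_m2
Step 1: Convert area: 200 cm^2 = 200 / 10000 = 0.02 m^2
Step 2: GSM = 5.27 g / 0.02 m^2 = 263.5 g/m^2

263.5 g/m^2


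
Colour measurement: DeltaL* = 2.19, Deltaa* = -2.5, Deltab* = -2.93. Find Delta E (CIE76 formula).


Formula: Delta E = sqrt(dL*^2 + da*^2 + db*^2)
Step 1: dL*^2 = 2.19^2 = 4.7961
Step 2: da*^2 = (-2.5)^2 = 6.25
Step 3: db*^2 = (-2.93)^2 = 8.5849
Step 4: Sum = 4.7961 + 6.25 + 8.5849 = 19.631
Step 5: Delta E = sqrt(19.631) = 4.43

4.43 Delta E


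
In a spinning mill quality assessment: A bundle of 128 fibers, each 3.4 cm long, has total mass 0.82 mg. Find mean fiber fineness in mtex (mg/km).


Formula: fineness (mtex) = mass (mg) / total length (km) = (mass_mg / total_length_m) * 1000
Step 1: Convert fiber length: 3.4 cm = 0.034 m
Step 2: Total fiber length = 128 * 0.034 = 4.352 m
Step 3: Linear density = 0.82 mg / 4.352 m = 0.1884 mg/m
Step 4: fineness = 0.1884 * 1000 = 188.4 mtex

188.4 mtex


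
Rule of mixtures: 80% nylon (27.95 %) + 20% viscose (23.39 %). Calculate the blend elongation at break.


Formula: Blend property = (fraction_A * property_A) + (fraction_B * property_B)
Step 1: Contribution A = 80/100 * 27.95 % = 22.36 %
Step 2: Contribution B = 20/100 * 23.39 % = 4.678 %
Step 3: Blend elongation at break = 22.36 + 4.678 = 27.038 %

27.038 %


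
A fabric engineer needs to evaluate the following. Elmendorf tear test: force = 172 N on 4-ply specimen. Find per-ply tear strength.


Formula: Per-ply strength = Total force / Number of plies
Per-ply = 172 N / 4
Per-ply = 43 N

43 N


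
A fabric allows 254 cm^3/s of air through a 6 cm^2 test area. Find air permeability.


Formula: Air Permeability = Airflow / Test Area
AP = 254 cm^3/s / 6 cm^2
AP = 42.3 cm^3/s/cm^2

42.3 cm^3/s/cm^2


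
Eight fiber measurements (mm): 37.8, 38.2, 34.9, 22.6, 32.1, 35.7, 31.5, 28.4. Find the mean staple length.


Formula: Mean = sum of lengths / count
Sum = 37.8 + 38.2 + 34.9 + 22.6 + 32.1 + 35.7 + 31.5 + 28.4
Sum = 261.2 mm
Mean = 261.2 / 8 = 32.65 mm

32.65 mm


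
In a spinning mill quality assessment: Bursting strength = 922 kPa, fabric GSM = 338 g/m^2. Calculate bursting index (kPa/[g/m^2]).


Formula: Bursting Index = Bursting Strength / Fabric GSM
BI = 922 kPa / 338 g/m^2
BI = 2.728 kPa/(g/m^2)

2.728 kPa/(g/m^2)


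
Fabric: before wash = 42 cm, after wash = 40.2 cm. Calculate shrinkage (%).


Formula: Shrinkage% = ((L_before - L_after) / L_before) * 100
Step 1: Shrinkage = 42 - 40.2 = 1.8 cm
Step 2: Shrinkage% = (1.8 / 42) * 100
Step 3: Shrinkage% = 0.042857 * 100 = 4.2857% ≈ 4.3%

4.3%


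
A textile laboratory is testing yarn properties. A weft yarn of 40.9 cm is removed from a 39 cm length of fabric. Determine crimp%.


Formula: Crimp% = ((L_yarn - L_fabric) / L_fabric) * 100
Step 1: Extension = 40.9 - 39 = 1.9 cm
Step 2: Crimp% = (1.9 / 39) * 100
Step 3: Crimp% = 0.048718 * 100 = 4.8718% ≈ 4.9%

4.9%


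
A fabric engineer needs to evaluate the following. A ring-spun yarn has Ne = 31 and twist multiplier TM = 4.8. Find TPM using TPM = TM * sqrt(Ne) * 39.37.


Formula: TPM = TM * sqrt(Ne) * 39.37
Step 1: sqrt(Ne) = sqrt(31) = 5.5678
Step 2: TM * sqrt(Ne) = 4.8 * 5.5678 = 26.7254
Step 3: TPM = 26.7254 * 39.37 = 1052 twists/m

1052 twists/m


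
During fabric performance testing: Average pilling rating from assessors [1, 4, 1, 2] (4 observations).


Formula: Mean = sum / count
Sum = 1 + 4 + 1 + 2 = 8
Mean = 8 / 4 = 2.0

2.0


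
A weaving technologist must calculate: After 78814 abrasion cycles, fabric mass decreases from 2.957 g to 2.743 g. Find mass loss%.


Formula: Mass loss% = ((m_before - m_after) / m_before) * 100
Step 1: Mass loss = 2.957 - 2.743 = 0.214 g
Step 2: Ratio = 0.214 / 2.957 = 0.0723706
Step 3: Mass loss% = 0.0723706 * 100 = 7.23706% ≈ 7.24%

7.24%


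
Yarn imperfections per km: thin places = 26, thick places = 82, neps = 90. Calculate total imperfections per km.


Formula: Total = thin places + thick places + neps
Total = 26 + 82 + 90
Total = 198 imperfections/km

198 imperfections/km


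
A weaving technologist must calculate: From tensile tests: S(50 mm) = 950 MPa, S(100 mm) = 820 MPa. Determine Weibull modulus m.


Formula: m = ln(L1/L2) / ln(S2/S1)
Step 1: ln(L1/L2) = ln(50/100) = -0.69315
Step 2: S2/S1 = 820/950 = 0.86316
Step 3: ln(S2/S1) = ln(0.86316) = -0.14716
Step 4: m = -0.69315 / -0.14716 = 4.71

4.71 (Weibull m)


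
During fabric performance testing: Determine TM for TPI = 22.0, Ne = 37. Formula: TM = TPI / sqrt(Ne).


Formula: TM = TPI / sqrt(Ne)
Step 1: sqrt(Ne) = sqrt(37) = 6.0828
Step 2: TM = 22.0 / 6.0828 = 3.62

3.62 TM


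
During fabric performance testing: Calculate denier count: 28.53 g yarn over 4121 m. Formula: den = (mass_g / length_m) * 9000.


Formula: den = (mass_g / length_m) * 9000
Substituting: den = (28.53 / 4121) * 9000
Intermediate: 28.53 / 4121 = 0.00692308 g/m
den = 0.00692308 * 9000 = 62.3 denier

62.3 denier


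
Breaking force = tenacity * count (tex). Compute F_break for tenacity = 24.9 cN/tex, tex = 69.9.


Formula: Breaking force = Tenacity * Linear density
F = 24.9 cN/tex * 69.9 tex
F = 1740.51 cN

1740.51 cN


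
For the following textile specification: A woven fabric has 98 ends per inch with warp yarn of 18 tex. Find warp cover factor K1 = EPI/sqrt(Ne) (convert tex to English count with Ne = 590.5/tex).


Formula: K1 = EPI / sqrt(Ne), with Ne = 590.5 / tex_warp
Step 1: Ne = 590.5 / 18 = 32.806
Step 2: sqrt(Ne) = sqrt(32.806) = 5.7277
Step 3: K1 = 98 / 5.7277 = 17.1

17.1


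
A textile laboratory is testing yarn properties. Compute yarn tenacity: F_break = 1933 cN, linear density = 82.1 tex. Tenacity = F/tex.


Formula: Tenacity = Breaking force / Linear density
Tenacity = 1933 cN / 82.1 tex
Tenacity = 23.54 cN/tex

23.54 cN/tex


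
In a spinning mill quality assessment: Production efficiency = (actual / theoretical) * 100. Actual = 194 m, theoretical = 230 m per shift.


Formula: Efficiency% = (Actual output / Theoretical output) * 100
Efficiency% = (194 / 230) * 100
Efficiency% = 0.843478 * 100 = 84.3478% ≈ 84.3%

84.3%


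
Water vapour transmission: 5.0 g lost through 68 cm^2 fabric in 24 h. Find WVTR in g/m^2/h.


Formula: WVTR = mass_loss / (area * time)
Step 1: Convert area: 68 cm^2 = 0.0068 m^2
Step 2: WVTR = 5.0 g / (0.0068 m^2 * 24 h)
Step 3: WVTR = 5.0 / 0.1632 = 30.6 g/m^2/h

30.6 g/m^2/h


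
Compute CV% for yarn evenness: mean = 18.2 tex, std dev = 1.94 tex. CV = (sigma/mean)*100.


Formula: CV% = (standard deviation / mean) * 100
Step 1: Ratio = 1.94 / 18.2 = 0.106593
Step 2: CV% = 0.106593 * 100 = 10.6593% ≈ 10.7%

10.7%


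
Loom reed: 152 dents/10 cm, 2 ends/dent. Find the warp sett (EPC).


Formula: EPC = (dents per 10 cm * ends per dent) / 10
Step 1: Total ends per 10 cm = 152 * 2 = 304
Step 2: EPC = 304 / 10 = 30.4 ends/cm

30.4 ends/cm


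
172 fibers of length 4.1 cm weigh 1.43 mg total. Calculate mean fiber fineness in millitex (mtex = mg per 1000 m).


Formula: fineness (mtex) = mass (mg) / total length (km) = (mass_mg / total_length_m) * 1000
Step 1: Convert fiber length: 4.1 cm = 0.041 m
Step 2: Total fiber length = 172 * 0.041 = 7.052 m
Step 3: Linear density = 1.43 mg / 7.052 m = 0.2028 mg/m
Step 4: fineness = 0.2028 * 1000 = 202.8 mtex

202.8 mtex


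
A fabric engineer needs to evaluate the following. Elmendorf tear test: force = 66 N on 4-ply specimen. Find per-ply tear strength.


Formula: Per-ply strength = Total force / Number of plies
Per-ply = 66 N / 4
Per-ply = 16.5 N

16.5 N


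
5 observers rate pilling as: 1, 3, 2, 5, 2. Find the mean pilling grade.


Formula: Mean = sum / count
Sum = 1 + 3 + 2 + 5 + 2 = 13
Mean = 13 / 5 = 2.6

2.6


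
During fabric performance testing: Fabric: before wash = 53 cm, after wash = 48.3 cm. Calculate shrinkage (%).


Formula: Shrinkage% = ((L_before - L_after) / L_before) * 100
Step 1: Shrinkage = 53 - 48.3 = 4.7 cm
Step 2: Shrinkage% = (4.7 / 53) * 100
Step 3: Shrinkage% = 0.088679 * 100 = 8.8679% ≈ 8.9%

8.9%


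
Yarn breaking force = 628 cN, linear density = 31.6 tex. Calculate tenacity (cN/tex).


Formula: Tenacity = Breaking force / Linear density
Tenacity = 628 cN / 31.6 tex
Tenacity = 19.87 cN/tex

19.87 cN/tex


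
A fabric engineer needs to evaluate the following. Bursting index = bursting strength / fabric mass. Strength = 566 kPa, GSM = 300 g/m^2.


Formula: Bursting Index = Bursting Strength / Fabric GSM
BI = 566 kPa / 300 g/m^2
BI = 1.887 kPa/(g/m^2)

1.887 kPa/(g/m^2)


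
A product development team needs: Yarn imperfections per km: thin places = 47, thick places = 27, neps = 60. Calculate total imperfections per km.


Formula: Total = thin places + thick places + neps
Total = 47 + 27 + 60
Total = 134 imperfections/km

134 imperfections/km


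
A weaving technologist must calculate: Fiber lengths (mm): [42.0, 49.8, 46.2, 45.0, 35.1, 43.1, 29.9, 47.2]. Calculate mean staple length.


Formula: Mean = sum of lengths / count
Sum = 42.0 + 49.8 + 46.2 + 45.0 + 35.1 + 43.1 + 29.9 + 47.2
Sum = 338.3 mm
Mean = 338.3 / 8 = 42.29 mm

42.29 mm


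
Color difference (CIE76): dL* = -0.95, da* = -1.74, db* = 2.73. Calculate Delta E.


Formula: Delta E = sqrt(dL*^2 + da*^2 + db*^2)
Step 1: dL*^2 = (-0.95)^2 = 0.9025
Step 2: da*^2 = (-1.74)^2 = 3.0276
Step 3: db*^2 = 2.73^2 = 7.4529
Step 4: Sum = 0.9025 + 3.0276 + 7.4529 = 11.383
Step 5: Delta E = sqrt(11.383) = 3.37

3.37 Delta E


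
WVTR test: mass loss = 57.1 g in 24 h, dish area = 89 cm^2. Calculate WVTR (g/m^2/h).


Formula: WVTR = mass_loss / (area * time)
Step 1: Convert area: 89 cm^2 = 0.0089 m^2
Step 2: WVTR = 57.1 g / (0.0089 m^2 * 24 h)
Step 3: WVTR = 57.1 / 0.2136 = 267.3 g/m^2/h

267.3 g/m^2/h


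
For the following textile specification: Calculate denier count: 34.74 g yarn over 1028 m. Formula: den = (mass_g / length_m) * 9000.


Formula: den = (mass_g / length_m) * 9000
Substituting: den = (34.74 / 1028) * 9000
Intermediate: 34.74 / 1028 = 0.03379377 g/m
den = 0.03379377 * 9000 = 304.1 denier

304.1 denier


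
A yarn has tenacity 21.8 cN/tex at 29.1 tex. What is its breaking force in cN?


Formula: Breaking force = Tenacity * Linear density
F = 21.8 cN/tex * 29.1 tex
F = 634.38 cN

634.38 cN


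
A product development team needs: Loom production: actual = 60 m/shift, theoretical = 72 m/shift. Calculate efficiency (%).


Formula: Efficiency% = (Actual output / Theoretical output) * 100
Efficiency% = (60 / 72) * 100
Efficiency% = 0.833333 * 100 = 83.3333% ≈ 83.3%

83.3%


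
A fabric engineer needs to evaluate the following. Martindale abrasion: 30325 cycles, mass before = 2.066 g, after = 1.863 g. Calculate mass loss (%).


Formula: Mass loss% = ((m_before - m_after) / m_before) * 100
Step 1: Mass loss = 2.066 - 1.863 = 0.203 g
Step 2: Ratio = 0.203 / 2.066 = 0.0982575
Step 3: Mass loss% = 0.0982575 * 100 = 9.82575% ≈ 9.83%

9.83%


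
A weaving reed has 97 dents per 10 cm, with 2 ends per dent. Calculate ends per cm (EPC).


Formula: EPC = (dents per 10 cm * ends per dent) / 10
Step 1: Total ends per 10 cm = 97 * 2 = 194
Step 2: EPC = 194 / 10 = 19.4 ends/cm

19.4 ends/cm


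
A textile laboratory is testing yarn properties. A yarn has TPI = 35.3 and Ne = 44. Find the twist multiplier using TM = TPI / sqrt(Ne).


Formula: TM = TPI / sqrt(Ne)
Step 1: sqrt(Ne) = sqrt(44) = 6.6332
Step 2: TM = 35.3 / 6.6332 = 5.32

5.32 TM


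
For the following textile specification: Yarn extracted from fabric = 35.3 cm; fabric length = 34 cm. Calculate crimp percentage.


Formula: Crimp% = ((L_yarn - L_fabric) / L_fabric) * 100
Step 1: Extension = 35.3 - 34 = 1.3 cm
Step 2: Crimp% = (1.3 / 34) * 100
Step 3: Crimp% = 0.038235 * 100 = 3.8235% ≈ 3.8%

3.8%


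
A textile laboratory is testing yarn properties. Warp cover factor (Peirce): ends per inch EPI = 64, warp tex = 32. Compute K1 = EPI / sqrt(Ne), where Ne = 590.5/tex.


Formula: K1 = EPI / sqrt(Ne), with Ne = 590.5 / tex_warp
Step 1: Ne = 590.5 / 32 = 18.453
Step 2: sqrt(Ne) = sqrt(18.453) = 4.2957
Step 3: K1 = 64 / 4.2957 = 14.9

14.9


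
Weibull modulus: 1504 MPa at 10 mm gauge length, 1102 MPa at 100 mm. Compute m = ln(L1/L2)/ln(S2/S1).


Formula: m = ln(L1/L2) / ln(S2/S1)
Step 1: ln(L1/L2) = ln(10/100) = -2.30259
Step 2: S2/S1 = 1102/1504 = 0.73271
Step 3: ln(S2/S1) = ln(0.73271) = -0.31101
Step 4: m = -2.30259 / -0.31101 = 7.40

7.40 (Weibull m)


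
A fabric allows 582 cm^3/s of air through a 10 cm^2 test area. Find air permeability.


Formula: Air Permeability = Airflow / Test Area
AP = 582 cm^3/s / 10 cm^2
AP = 58.2 cm^3/s/cm^2

58.2 cm^3/s/cm^2


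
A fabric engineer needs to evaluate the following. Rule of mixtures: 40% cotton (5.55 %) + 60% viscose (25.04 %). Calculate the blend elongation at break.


Formula: Blend property = (fraction_A * property_A) + (fraction_B * property_B)
Step 1: Contribution A = 40/100 * 5.55 % = 2.22 %
Step 2: Contribution B = 60/100 * 25.04 % = 15.024 %
Step 3: Blend elongation at break = 2.22 + 15.024 = 17.244 %

17.244 %


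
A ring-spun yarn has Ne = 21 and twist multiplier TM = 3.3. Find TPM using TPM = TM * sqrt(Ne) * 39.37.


Formula: TPM = TM * sqrt(Ne) * 39.37
Step 1: sqrt(Ne) = sqrt(21) = 4.5826
Step 2: TM * sqrt(Ne) = 3.3 * 4.5826 = 15.1226
Step 3: TPM = 15.1226 * 39.37 = 595 twists/m

595 twists/m


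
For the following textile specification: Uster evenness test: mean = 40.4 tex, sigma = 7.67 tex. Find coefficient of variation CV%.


Formula: CV% = (standard deviation / mean) * 100
Step 1: Ratio = 7.67 / 40.4 = 0.189851
Step 2: CV% = 0.189851 * 100 = 18.9851% ≈ 19.0%

19.0%


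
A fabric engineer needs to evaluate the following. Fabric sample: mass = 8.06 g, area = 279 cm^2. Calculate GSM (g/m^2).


Formula: GSM = mass_g / area_m2
Step 1: Convert area: 279 cm^2 = 279 / 10000 = 0.0279 m^2
Step 2: GSM = 8.06 g / 0.0279 m^2 = 288.9 g/m^2

288.9 g/m^2


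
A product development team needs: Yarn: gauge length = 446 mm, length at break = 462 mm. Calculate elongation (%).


Formula: Elongation (%) = ((L_break - L0) / L0) * 100
Step 1: Extension = 462 - 446 = 16 mm
Step 2: Elongation = (16 / 446) * 100
Step 3: Elongation = 0.035874 * 100 = 3.5874% ≈ 3.6%

3.6%


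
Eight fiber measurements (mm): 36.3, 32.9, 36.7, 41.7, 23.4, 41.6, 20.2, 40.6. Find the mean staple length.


Formula: Mean = sum of lengths / count
Sum = 36.3 + 32.9 + 36.7 + 41.7 + 23.4 + 41.6 + 20.2 + 40.6
Sum = 273.4 mm
Mean = 273.4 / 8 = 34.18 mm

34.18 mm


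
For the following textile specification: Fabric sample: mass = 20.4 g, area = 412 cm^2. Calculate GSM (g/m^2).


Formula: GSM = mass_g / area_m2
Step 1: Convert area: 412 cm^2 = 412 / 10000 = 0.0412 m^2
Step 2: GSM = 20.4 g / 0.0412 m^2 = 495.1 g/m^2

495.1 g/m^2


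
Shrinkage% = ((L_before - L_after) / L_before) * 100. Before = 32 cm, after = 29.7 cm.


Formula: Shrinkage% = ((L_before - L_after) / L_before) * 100
Step 1: Shrinkage = 32 - 29.7 = 2.3 cm
Step 2: Shrinkage% = (2.3 / 32) * 100
Step 3: Shrinkage% = 0.071875 * 100 = 7.1875% ≈ 7.2%

7.2%


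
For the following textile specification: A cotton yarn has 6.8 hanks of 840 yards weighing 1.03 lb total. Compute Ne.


Formula: Ne = hanks / mass_lb
Substituting: Ne = 6.8 / 1.03
Ne = 6.6

6.6 Ne


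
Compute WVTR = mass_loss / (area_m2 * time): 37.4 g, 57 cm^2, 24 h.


Formula: WVTR = mass_loss / (area * time)
Step 1: Convert area: 57 cm^2 = 0.0057 m^2
Step 2: WVTR = 37.4 g / (0.0057 m^2 * 24 h)
Step 3: WVTR = 37.4 / 0.1368 = 273.4 g/m^2/h

273.4 g/m^2/h


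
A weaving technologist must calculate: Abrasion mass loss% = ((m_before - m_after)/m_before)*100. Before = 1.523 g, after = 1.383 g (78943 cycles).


Formula: Mass loss% = ((m_before - m_after) / m_before) * 100
Step 1: Mass loss = 1.523 - 1.383 = 0.14 g
Step 2: Ratio = 0.14 / 1.523 = 0.0919238
Step 3: Mass loss% = 0.0919238 * 100 = 9.19238% ≈ 9.19%

9.19%


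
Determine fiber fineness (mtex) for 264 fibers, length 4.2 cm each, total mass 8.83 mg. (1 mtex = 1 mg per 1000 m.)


Formula: fineness (mtex) = mass (mg) / total length (km) = (mass_mg / total_length_m) * 1000
Step 1: Convert fiber length: 4.2 cm = 0.042 m
Step 2: Total fiber length = 264 * 0.042 = 11.088 m
Step 3: Linear density = 8.83 mg / 11.088 m = 0.7964 mg/m
Step 4: fineness = 0.7964 * 1000 = 796.4 mtex

796.4 mtex


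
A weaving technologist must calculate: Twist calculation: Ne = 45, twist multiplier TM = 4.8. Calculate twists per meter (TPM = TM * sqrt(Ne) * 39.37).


Formula: TPM = TM * sqrt(Ne) * 39.37
Step 1: sqrt(Ne) = sqrt(45) = 6.7082
Step 2: TM * sqrt(Ne) = 4.8 * 6.7082 = 32.1994
Step 3: TPM = 32.1994 * 39.37 = 1268 twists/m

1268 twists/m


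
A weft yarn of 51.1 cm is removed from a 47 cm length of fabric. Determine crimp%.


Formula: Crimp% = ((L_yarn - L_fabric) / L_fabric) * 100
Step 1: Extension = 51.1 - 47 = 4.1 cm
Step 2: Crimp% = (4.1 / 47) * 100
Step 3: Crimp% = 0.087234 * 100 = 8.7234% ≈ 8.7%

8.7%


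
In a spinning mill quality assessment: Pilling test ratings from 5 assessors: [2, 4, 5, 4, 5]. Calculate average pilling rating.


Formula: Mean = sum / count
Sum = 2 + 4 + 5 + 4 + 5 = 20
Mean = 20 / 5 = 4.0

4.0


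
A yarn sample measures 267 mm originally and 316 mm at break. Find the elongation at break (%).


Formula: Elongation (%) = ((L_break - L0) / L0) * 100
Step 1: Extension = 316 - 267 = 49 mm
Step 2: Elongation = (49 / 267) * 100
Step 3: Elongation = 0.183521 * 100 = 18.3521% ≈ 18.4%

18.4%


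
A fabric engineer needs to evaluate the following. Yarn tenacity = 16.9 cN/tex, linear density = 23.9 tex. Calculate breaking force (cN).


Formula: Breaking force = Tenacity * Linear density
F = 16.9 cN/tex * 23.9 tex
F = 403.91 cN

403.91 cN


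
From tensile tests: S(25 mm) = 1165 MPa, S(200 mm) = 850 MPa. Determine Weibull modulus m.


Formula: m = ln(L1/L2) / ln(S2/S1)
Step 1: ln(L1/L2) = ln(25/200) = -2.07944
Step 2: S2/S1 = 850/1165 = 0.72961
Step 3: ln(S2/S1) = ln(0.72961) = -0.31525
Step 4: m = -2.07944 / -0.31525 = 6.60

6.60 (Weibull m)
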